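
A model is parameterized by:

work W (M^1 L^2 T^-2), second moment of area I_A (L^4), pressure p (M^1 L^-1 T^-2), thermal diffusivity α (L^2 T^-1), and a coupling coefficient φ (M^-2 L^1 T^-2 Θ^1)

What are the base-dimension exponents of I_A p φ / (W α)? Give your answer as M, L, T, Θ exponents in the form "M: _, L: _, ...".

Collect each base-dimension exponent across the product:
  M: −(1) + (0) + (1) − (0) + (-2) = -2
  L: −(2) + (4) + (-1) − (2) + (1) = 0
  T: −(-2) + (0) + (-2) − (-1) + (-2) = -1
  Θ: −(0) + (0) + (0) − (0) + (1) = 1
So the dimensions are [M⁻² T⁻¹ Θ].

M: -2, L: 0, T: -1, Θ: 1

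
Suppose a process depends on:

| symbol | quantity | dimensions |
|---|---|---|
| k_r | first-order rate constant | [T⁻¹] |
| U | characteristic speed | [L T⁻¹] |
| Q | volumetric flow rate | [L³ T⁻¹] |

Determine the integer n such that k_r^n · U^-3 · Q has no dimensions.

2

Balance the T exponent: (-1)·n from k_r, plus −3·(-1) + (-1) = 2 from the rest, must sum to zero.
−n + 2 = 0, so n = 2.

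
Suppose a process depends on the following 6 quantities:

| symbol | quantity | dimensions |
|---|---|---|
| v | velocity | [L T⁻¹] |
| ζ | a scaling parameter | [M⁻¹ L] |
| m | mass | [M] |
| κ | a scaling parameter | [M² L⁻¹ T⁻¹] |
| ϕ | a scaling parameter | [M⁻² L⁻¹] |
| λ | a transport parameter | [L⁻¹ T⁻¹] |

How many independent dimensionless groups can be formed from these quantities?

3

There are 6 variables and 3 base dimensions (M, L, T).
The dimension matrix has rank 3.
Independent dimensionless groups: 6 − 3 = 3.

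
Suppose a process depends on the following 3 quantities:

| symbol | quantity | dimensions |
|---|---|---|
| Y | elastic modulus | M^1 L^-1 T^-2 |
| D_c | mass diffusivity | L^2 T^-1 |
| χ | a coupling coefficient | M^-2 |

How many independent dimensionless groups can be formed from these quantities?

There are 3 variables and 3 base dimensions (M, L, T).
The dimension matrix has rank 3.
Independent dimensionless groups: 3 − 3 = 0.

0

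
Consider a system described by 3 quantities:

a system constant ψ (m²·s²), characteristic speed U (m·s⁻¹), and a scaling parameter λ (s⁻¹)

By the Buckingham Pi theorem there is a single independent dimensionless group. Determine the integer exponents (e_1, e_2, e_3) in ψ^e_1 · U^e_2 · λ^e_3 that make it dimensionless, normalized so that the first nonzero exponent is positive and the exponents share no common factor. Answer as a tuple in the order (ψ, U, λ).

(1, -2, 4)

L: e_1·(2) + e_2·(1) + e_3·(0) = 0
T: e_1·(2) + e_2·(-1) + e_3·(-1) = 0
Solving this homogeneous linear system for the smallest-integer solution (first nonzero entry positive) gives (1, -2, 4).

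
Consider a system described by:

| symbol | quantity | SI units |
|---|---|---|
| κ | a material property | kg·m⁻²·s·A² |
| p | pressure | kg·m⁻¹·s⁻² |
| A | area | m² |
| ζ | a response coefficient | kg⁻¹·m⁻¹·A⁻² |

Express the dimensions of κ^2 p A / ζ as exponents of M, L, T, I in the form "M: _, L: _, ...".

Collect each base-dimension exponent across the product:
  M: 2·(1) + (1) + (0) − (-1) = 4
  L: 2·(-2) + (-1) + (2) − (-1) = -2
  T: 2·(1) + (-2) + (0) − (0) = 0
  I: 2·(2) + (0) + (0) − (-2) = 6
So the dimensions are [M⁴ L⁻² I⁶].

M: 4, L: -2, T: 0, I: 6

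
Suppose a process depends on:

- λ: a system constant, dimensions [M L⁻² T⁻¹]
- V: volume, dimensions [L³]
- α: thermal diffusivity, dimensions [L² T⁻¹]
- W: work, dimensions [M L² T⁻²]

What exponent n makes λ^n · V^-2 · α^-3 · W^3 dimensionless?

-3

Balance the M exponent: (1)·n from λ, plus −2·(0) − 3·(0) + 3·(1) = 3 from the rest, must sum to zero.
n + 3 = 0, so n = -3.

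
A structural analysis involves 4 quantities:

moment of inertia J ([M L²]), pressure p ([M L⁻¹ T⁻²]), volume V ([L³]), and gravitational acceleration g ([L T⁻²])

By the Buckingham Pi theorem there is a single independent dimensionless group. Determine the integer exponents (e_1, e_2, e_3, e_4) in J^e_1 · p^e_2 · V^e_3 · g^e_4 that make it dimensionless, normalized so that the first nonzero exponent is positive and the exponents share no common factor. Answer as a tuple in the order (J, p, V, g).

(3, -3, -4, 3)

M: e_1·(1) + e_2·(1) + e_3·(0) + e_4·(0) = 0
L: e_1·(2) + e_2·(-1) + e_3·(3) + e_4·(1) = 0
T: e_1·(0) + e_2·(-2) + e_3·(0) + e_4·(-2) = 0
Solving this homogeneous linear system for the smallest-integer solution (first nonzero entry positive) gives (3, -3, -4, 3).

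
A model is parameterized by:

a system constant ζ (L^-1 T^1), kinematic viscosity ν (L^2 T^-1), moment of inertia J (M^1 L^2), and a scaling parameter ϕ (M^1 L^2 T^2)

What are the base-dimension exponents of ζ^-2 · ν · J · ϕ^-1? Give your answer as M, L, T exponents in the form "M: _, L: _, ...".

M: 0, L: 4, T: -5

Collect each base-dimension exponent across the product:
  M: −2·(0) + (0) + (1) − (1) = 0
  L: −2·(-1) + (2) + (2) − (2) = 4
  T: −2·(1) + (-1) + (0) − (2) = -5
So the dimensions are [L⁴ T⁻⁵].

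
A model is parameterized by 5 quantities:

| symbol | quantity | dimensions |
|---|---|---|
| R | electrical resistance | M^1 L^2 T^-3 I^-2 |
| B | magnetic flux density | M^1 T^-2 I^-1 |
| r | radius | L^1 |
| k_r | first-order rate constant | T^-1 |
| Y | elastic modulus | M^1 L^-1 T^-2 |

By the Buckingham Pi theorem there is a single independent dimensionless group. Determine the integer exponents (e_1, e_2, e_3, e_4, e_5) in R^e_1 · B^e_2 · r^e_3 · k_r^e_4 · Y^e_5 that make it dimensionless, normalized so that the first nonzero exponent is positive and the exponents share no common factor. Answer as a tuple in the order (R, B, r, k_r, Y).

M: e_1·(1) + e_2·(1) + e_3·(0) + e_4·(0) + e_5·(1) = 0
L: e_1·(2) + e_2·(0) + e_3·(1) + e_4·(0) + e_5·(-1) = 0
T: e_1·(-3) + e_2·(-2) + e_3·(0) + e_4·(-1) + e_5·(-2) = 0
I: e_1·(-2) + e_2·(-1) + e_3·(0) + e_4·(0) + e_5·(0) = 0
Solving this homogeneous linear system for the smallest-integer solution (first nonzero entry positive) gives (1, -2, -1, -1, 1).

(1, -2, -1, -1, 1)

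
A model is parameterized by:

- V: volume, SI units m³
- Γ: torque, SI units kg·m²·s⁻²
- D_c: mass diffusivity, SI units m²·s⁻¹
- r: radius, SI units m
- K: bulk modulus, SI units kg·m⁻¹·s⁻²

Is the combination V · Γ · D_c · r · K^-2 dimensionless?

no

Sum the exponent of each base dimension across the product:
  M: [V]_M + [Γ]_M + [D_c]_M + [r]_M − 2·[K]_M = (0) + (1) + (0) + (0) − 2·(1) = -1
  L: [V]_L + [Γ]_L + [D_c]_L + [r]_L − 2·[K]_L = (3) + (2) + (2) + (1) − 2·(-1) = 10
  T: [V]_T + [Γ]_T + [D_c]_T + [r]_T − 2·[K]_T = (0) + (-2) + (-1) + (0) − 2·(-2) = 1
Net dimensions [M⁻¹ L¹⁰ T] ≠ [1] — not dimensionless.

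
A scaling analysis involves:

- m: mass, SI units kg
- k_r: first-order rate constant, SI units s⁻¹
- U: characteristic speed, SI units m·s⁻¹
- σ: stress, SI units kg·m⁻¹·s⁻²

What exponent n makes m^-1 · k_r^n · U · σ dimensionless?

-3

Balance the T exponent: (-1)·n from k_r, plus −(0) + (-1) + (-2) = -3 from the rest, must sum to zero.
−n − 3 = 0, so n = -3.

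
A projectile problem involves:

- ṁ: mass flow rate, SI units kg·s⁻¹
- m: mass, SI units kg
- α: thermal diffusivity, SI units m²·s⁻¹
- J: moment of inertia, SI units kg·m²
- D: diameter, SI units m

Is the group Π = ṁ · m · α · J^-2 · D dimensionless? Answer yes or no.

Sum the exponent of each base dimension across the product:
  M: [ṁ]_M + [m]_M + [α]_M − 2·[J]_M + [D]_M = (1) + (1) + (0) − 2·(1) + (0) = 0
  L: [ṁ]_L + [m]_L + [α]_L − 2·[J]_L + [D]_L = (0) + (0) + (2) − 2·(2) + (1) = -1
  T: [ṁ]_T + [m]_T + [α]_T − 2·[J]_T + [D]_T = (-1) + (0) + (-1) − 2·(0) + (0) = -2
Net dimensions [L⁻¹ T⁻²] ≠ [1] — not dimensionless.

no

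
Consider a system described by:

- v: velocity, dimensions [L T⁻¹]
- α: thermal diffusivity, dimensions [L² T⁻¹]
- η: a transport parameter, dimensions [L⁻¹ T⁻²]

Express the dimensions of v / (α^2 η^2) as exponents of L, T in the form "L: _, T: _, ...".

Collect each base-dimension exponent across the product:
  L: (1) − 2·(2) − 2·(-1) = -1
  T: (-1) − 2·(-1) − 2·(-2) = 5
So the dimensions are [L⁻¹ T⁵].

L: -1, T: 5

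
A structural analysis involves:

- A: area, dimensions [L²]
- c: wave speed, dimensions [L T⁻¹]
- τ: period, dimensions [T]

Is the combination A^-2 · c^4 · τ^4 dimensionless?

yes

Sum the exponent of each base dimension across the product:
  M: −2·[A]_M + 4·[c]_M + 4·[τ]_M = −2·(0) + 4·(0) + 4·(0) = 0
  L: −2·[A]_L + 4·[c]_L + 4·[τ]_L = −2·(2) + 4·(1) + 4·(0) = 0
  T: −2·[A]_T + 4·[c]_T + 4·[τ]_T = −2·(0) + 4·(-1) + 4·(1) = 0
All base exponents vanish — dimensionless.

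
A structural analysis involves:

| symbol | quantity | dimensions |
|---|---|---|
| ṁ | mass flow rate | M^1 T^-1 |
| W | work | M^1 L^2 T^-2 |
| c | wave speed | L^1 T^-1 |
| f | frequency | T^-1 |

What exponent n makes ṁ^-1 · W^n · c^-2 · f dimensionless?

Balance the M exponent: (1)·n from W, plus −(1) − 2·(0) + (0) = -1 from the rest, must sum to zero.
n − 1 = 0, so n = 1.

1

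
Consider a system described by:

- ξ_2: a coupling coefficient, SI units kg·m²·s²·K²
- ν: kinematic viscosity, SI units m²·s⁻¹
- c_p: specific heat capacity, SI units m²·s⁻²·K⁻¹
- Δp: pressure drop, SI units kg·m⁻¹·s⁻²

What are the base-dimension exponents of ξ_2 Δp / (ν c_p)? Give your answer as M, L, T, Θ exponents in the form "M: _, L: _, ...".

Collect each base-dimension exponent across the product:
  M: (1) − (0) − (0) + (1) = 2
  L: (2) − (2) − (2) + (-1) = -3
  T: (2) − (-1) − (-2) + (-2) = 3
  Θ: (2) − (0) − (-1) + (0) = 3
So the dimensions are [M² L⁻³ T³ Θ³].

M: 2, L: -3, T: 3, Θ: 3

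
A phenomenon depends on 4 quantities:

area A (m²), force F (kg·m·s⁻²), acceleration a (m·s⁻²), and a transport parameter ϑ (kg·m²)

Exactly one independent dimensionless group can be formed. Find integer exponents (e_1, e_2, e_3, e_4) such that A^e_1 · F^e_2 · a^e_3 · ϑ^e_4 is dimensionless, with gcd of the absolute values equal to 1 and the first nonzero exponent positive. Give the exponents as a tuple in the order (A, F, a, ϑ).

(1, 1, -1, -1)

M: e_1·(0) + e_2·(1) + e_3·(0) + e_4·(1) = 0
L: e_1·(2) + e_2·(1) + e_3·(1) + e_4·(2) = 0
T: e_1·(0) + e_2·(-2) + e_3·(-2) + e_4·(0) = 0
Solving this homogeneous linear system for the smallest-integer solution (first nonzero entry positive) gives (1, 1, -1, -1).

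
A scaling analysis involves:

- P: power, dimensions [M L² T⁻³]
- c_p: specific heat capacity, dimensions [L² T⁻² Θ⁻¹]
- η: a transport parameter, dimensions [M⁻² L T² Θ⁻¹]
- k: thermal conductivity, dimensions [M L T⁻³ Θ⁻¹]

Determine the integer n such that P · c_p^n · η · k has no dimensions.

Balance the L exponent: (2)·n from c_p, plus (2) + (1) + (1) = 4 from the rest, must sum to zero.
2n + 4 = 0, so n = -2.

-2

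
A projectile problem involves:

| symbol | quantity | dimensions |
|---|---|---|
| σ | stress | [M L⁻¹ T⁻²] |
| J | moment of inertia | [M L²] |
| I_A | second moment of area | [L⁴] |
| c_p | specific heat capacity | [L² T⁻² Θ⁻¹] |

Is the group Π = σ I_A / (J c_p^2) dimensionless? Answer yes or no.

no

Sum the exponent of each base dimension across the product:
  M: [σ]_M − [J]_M + [I_A]_M − 2·[c_p]_M = (1) − (1) + (0) − 2·(0) = 0
  L: [σ]_L − [J]_L + [I_A]_L − 2·[c_p]_L = (-1) − (2) + (4) − 2·(2) = -3
  T: [σ]_T − [J]_T + [I_A]_T − 2·[c_p]_T = (-2) − (0) + (0) − 2·(-2) = 2
  Θ: [σ]_Θ − [J]_Θ + [I_A]_Θ − 2·[c_p]_Θ = (0) − (0) + (0) − 2·(-1) = 2
Net dimensions [L⁻³ T² Θ²] ≠ [1] — not dimensionless.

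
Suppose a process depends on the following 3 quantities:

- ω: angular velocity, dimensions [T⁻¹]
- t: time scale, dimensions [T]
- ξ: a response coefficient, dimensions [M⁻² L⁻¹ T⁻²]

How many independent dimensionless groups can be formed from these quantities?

There are 3 variables and 3 base dimensions (M, L, T).
The dimension matrix has rank 2 (less than 3: the dimension vectors are linearly dependent).
Independent dimensionless groups: 3 − 2 = 1.

1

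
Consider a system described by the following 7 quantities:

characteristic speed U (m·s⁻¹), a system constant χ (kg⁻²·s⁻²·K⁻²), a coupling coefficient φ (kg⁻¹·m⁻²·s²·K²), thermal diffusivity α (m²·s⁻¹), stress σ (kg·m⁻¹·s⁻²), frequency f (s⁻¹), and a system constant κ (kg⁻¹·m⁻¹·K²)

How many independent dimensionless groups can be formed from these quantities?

There are 7 variables and 4 base dimensions (M, L, T, Θ).
The dimension matrix has rank 4.
Independent dimensionless groups: 7 − 4 = 3.

3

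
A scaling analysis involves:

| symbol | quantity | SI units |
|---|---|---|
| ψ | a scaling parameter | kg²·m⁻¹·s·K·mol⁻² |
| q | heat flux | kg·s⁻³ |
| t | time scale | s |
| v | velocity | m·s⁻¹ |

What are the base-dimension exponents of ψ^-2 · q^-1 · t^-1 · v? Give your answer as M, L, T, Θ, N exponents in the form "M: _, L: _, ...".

M: -5, L: 3, T: -1, Θ: -2, N: 4

Collect each base-dimension exponent across the product:
  M: −2·(2) − (1) − (0) + (0) = -5
  L: −2·(-1) − (0) − (0) + (1) = 3
  T: −2·(1) − (-3) − (1) + (-1) = -1
  Θ: −2·(1) − (0) − (0) + (0) = -2
  N: −2·(-2) − (0) − (0) + (0) = 4
So the dimensions are [M⁻⁵ L³ T⁻¹ Θ⁻² N⁴].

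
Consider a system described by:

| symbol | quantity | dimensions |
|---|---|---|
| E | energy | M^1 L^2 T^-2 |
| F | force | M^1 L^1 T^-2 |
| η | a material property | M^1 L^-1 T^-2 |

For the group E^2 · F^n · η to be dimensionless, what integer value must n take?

Balance the M exponent: (1)·n from F, plus 2·(1) + (1) = 3 from the rest, must sum to zero.
n + 3 = 0, so n = -3.

-3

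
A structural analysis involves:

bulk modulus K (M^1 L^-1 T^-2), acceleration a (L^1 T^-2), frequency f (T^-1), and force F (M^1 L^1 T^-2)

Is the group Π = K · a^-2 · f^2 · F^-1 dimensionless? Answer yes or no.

Sum the exponent of each base dimension across the product:
  M: [K]_M − 2·[a]_M + 2·[f]_M − [F]_M = (1) − 2·(0) + 2·(0) − (1) = 0
  L: [K]_L − 2·[a]_L + 2·[f]_L − [F]_L = (-1) − 2·(1) + 2·(0) − (1) = -4
  T: [K]_T − 2·[a]_T + 2·[f]_T − [F]_T = (-2) − 2·(-2) + 2·(-1) − (-2) = 2
Net dimensions [L⁻⁴ T²] ≠ [1] — not dimensionless.

no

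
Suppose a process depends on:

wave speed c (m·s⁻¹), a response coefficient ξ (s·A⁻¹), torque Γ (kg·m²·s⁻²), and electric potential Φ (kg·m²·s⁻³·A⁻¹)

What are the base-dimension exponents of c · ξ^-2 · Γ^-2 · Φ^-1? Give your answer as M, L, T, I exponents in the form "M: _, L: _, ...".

M: -3, L: -5, T: 4, I: 3

Collect each base-dimension exponent across the product:
  M: (0) − 2·(0) − 2·(1) − (1) = -3
  L: (1) − 2·(0) − 2·(2) − (2) = -5
  T: (-1) − 2·(1) − 2·(-2) − (-3) = 4
  I: (0) − 2·(-1) − 2·(0) − (-1) = 3
So the dimensions are [M⁻³ L⁻⁵ T⁴ I³].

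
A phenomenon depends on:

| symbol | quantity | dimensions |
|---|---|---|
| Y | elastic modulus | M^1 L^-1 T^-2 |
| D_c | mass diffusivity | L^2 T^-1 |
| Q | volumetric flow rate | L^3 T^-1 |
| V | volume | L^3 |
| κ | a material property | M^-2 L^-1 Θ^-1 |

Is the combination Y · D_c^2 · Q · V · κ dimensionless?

no

Sum the exponent of each base dimension across the product:
  M: [Y]_M + 2·[D_c]_M + [Q]_M + [V]_M + [κ]_M = (1) + 2·(0) + (0) + (0) + (-2) = -1
  L: [Y]_L + 2·[D_c]_L + [Q]_L + [V]_L + [κ]_L = (-1) + 2·(2) + (3) + (3) + (-1) = 8
  T: [Y]_T + 2·[D_c]_T + [Q]_T + [V]_T + [κ]_T = (-2) + 2·(-1) + (-1) + (0) + (0) = -5
  Θ: [Y]_Θ + 2·[D_c]_Θ + [Q]_Θ + [V]_Θ + [κ]_Θ = (0) + 2·(0) + (0) + (0) + (-1) = -1
Net dimensions [M⁻¹ L⁸ T⁻⁵ Θ⁻¹] ≠ [1] — not dimensionless.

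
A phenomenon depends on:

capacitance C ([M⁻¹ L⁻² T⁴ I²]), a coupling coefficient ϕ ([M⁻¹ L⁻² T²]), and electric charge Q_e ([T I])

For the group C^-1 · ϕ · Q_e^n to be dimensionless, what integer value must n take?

2

Balance the T exponent: (1)·n from Q_e, plus −(4) + (2) = -2 from the rest, must sum to zero.
n − 2 = 0, so n = 2.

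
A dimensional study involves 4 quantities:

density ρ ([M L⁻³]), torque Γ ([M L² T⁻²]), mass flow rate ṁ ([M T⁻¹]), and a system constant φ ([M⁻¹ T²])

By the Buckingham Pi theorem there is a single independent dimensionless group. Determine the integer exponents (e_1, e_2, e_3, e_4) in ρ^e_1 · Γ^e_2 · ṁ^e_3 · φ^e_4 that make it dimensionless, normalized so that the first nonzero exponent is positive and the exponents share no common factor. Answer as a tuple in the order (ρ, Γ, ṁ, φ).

M: e_1·(1) + e_2·(1) + e_3·(1) + e_4·(-1) = 0
L: e_1·(-3) + e_2·(2) + e_3·(0) + e_4·(0) = 0
T: e_1·(0) + e_2·(-2) + e_3·(-1) + e_4·(2) = 0
Solving this homogeneous linear system for the smallest-integer solution (first nonzero entry positive) gives (2, 3, -4, 1).

(2, 3, -4, 1)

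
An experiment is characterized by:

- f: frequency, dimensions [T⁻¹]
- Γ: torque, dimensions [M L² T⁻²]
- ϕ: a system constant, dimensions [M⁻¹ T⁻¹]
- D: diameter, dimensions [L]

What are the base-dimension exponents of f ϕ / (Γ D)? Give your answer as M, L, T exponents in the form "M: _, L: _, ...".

Collect each base-dimension exponent across the product:
  M: (0) − (1) + (-1) − (0) = -2
  L: (0) − (2) + (0) − (1) = -3
  T: (-1) − (-2) + (-1) − (0) = 0
So the dimensions are [M⁻² L⁻³].

M: -2, L: -3, T: 0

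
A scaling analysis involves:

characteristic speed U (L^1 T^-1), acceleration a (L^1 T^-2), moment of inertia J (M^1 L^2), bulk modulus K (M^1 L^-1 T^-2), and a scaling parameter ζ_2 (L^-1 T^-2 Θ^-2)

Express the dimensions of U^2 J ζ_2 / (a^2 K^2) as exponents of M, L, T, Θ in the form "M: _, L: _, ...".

M: -1, L: 3, T: 4, Θ: -2

Collect each base-dimension exponent across the product:
  M: 2·(0) − 2·(0) + (1) − 2·(1) + (0) = -1
  L: 2·(1) − 2·(1) + (2) − 2·(-1) + (-1) = 3
  T: 2·(-1) − 2·(-2) + (0) − 2·(-2) + (-2) = 4
  Θ: 2·(0) − 2·(0) + (0) − 2·(0) + (-2) = -2
So the dimensions are [M⁻¹ L³ T⁴ Θ⁻²].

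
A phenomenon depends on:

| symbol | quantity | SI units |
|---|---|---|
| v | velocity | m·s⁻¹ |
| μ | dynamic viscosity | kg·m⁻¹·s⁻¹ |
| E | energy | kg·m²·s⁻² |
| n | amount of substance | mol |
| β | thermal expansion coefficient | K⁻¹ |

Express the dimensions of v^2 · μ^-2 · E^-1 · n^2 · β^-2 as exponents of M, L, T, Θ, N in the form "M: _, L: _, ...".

Collect each base-dimension exponent across the product:
  M: 2·(0) − 2·(1) − (1) + 2·(0) − 2·(0) = -3
  L: 2·(1) − 2·(-1) − (2) + 2·(0) − 2·(0) = 2
  T: 2·(-1) − 2·(-1) − (-2) + 2·(0) − 2·(0) = 2
  Θ: 2·(0) − 2·(0) − (0) + 2·(0) − 2·(-1) = 2
  N: 2·(0) − 2·(0) − (0) + 2·(1) − 2·(0) = 2
So the dimensions are [M⁻³ L² T² Θ² N²].

M: -3, L: 2, T: 2, Θ: 2, N: 2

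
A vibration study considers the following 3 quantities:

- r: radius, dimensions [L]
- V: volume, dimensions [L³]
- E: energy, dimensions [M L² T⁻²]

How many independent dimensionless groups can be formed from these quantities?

1

There are 3 variables and 3 base dimensions (M, L, T).
The dimension matrix has rank 2 (less than 3: the dimension vectors are linearly dependent).
Independent dimensionless groups: 3 − 2 = 1.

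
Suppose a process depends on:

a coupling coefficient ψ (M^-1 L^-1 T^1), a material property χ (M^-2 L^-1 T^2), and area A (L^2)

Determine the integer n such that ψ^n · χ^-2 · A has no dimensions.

4

Balance the M exponent: (-1)·n from ψ, plus −2·(-2) + (0) = 4 from the rest, must sum to zero.
−n + 4 = 0, so n = 4.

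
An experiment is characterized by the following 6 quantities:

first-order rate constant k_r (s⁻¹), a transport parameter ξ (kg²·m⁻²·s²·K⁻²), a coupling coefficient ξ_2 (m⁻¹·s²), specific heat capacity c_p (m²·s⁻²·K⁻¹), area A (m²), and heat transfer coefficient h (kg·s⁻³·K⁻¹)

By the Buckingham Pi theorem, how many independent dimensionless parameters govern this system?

There are 6 variables and 4 base dimensions (M, L, T, Θ).
The dimension matrix has rank 4.
Independent dimensionless groups: 6 − 4 = 2.

2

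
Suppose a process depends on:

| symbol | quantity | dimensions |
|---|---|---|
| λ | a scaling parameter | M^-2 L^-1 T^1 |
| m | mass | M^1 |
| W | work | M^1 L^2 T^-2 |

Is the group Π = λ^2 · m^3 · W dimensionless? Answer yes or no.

yes

Sum the exponent of each base dimension across the product:
  M: 2·[λ]_M + 3·[m]_M + [W]_M = 2·(-2) + 3·(1) + (1) = 0
  L: 2·[λ]_L + 3·[m]_L + [W]_L = 2·(-1) + 3·(0) + (2) = 0
  T: 2·[λ]_T + 3·[m]_T + [W]_T = 2·(1) + 3·(0) + (-2) = 0
All base exponents vanish — dimensionless.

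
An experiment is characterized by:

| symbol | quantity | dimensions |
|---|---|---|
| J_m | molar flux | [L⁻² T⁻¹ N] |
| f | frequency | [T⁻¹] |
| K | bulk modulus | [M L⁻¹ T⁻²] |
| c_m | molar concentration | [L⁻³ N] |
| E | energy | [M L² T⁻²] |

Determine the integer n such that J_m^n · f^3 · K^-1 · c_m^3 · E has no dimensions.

-3

Balance the L exponent: (-2)·n from J_m, plus 3·(0) − (-1) + 3·(-3) + (2) = -6 from the rest, must sum to zero.
-2n − 6 = 0, so n = -3.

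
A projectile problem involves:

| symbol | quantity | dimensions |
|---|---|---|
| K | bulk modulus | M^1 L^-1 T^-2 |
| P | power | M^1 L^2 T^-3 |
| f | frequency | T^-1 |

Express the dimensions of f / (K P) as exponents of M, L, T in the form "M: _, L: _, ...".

M: -2, L: -1, T: 4

Collect each base-dimension exponent across the product:
  M: −(1) − (1) + (0) = -2
  L: −(-1) − (2) + (0) = -1
  T: −(-2) − (-3) + (-1) = 4
So the dimensions are [M⁻² L⁻¹ T⁴].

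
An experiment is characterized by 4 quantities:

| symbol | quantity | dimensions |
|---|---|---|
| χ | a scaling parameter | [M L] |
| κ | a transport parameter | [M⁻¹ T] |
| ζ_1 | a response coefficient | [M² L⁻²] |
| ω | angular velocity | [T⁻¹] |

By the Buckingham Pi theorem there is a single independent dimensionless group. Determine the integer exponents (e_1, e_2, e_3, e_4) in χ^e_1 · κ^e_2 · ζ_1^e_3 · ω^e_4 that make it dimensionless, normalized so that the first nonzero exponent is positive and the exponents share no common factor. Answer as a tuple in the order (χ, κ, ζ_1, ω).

(2, 4, 1, 4)

M: e_1·(1) + e_2·(-1) + e_3·(2) + e_4·(0) = 0
L: e_1·(1) + e_2·(0) + e_3·(-2) + e_4·(0) = 0
T: e_1·(0) + e_2·(1) + e_3·(0) + e_4·(-1) = 0
Solving this homogeneous linear system for the smallest-integer solution (first nonzero entry positive) gives (2, 4, 1, 4).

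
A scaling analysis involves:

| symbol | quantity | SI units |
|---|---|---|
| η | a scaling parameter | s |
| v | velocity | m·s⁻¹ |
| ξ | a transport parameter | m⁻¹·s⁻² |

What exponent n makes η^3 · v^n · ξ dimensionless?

1

Balance the L exponent: (1)·n from v, plus 3·(0) + (-1) = -1 from the rest, must sum to zero.
n − 1 = 0, so n = 1.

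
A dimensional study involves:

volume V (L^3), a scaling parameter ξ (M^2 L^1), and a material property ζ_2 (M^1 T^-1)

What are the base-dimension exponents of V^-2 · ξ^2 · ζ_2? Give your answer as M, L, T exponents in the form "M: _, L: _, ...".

Collect each base-dimension exponent across the product:
  M: −2·(0) + 2·(2) + (1) = 5
  L: −2·(3) + 2·(1) + (0) = -4
  T: −2·(0) + 2·(0) + (-1) = -1
So the dimensions are [M⁵ L⁻⁴ T⁻¹].

M: 5, L: -4, T: -1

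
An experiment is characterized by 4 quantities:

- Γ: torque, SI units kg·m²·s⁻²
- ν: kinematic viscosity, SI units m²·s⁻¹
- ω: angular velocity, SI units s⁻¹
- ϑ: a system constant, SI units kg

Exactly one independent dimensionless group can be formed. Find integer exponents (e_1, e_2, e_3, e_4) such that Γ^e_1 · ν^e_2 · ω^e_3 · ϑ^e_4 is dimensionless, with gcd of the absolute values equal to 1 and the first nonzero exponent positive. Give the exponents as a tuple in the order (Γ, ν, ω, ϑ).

M: e_1·(1) + e_2·(0) + e_3·(0) + e_4·(1) = 0
L: e_1·(2) + e_2·(2) + e_3·(0) + e_4·(0) = 0
T: e_1·(-2) + e_2·(-1) + e_3·(-1) + e_4·(0) = 0
Solving this homogeneous linear system for the smallest-integer solution (first nonzero entry positive) gives (1, -1, -1, -1).

(1, -1, -1, -1)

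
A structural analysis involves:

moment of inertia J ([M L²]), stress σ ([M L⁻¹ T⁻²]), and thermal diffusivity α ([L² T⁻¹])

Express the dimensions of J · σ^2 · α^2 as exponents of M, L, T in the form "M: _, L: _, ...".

M: 3, L: 4, T: -6

Collect each base-dimension exponent across the product:
  M: (1) + 2·(1) + 2·(0) = 3
  L: (2) + 2·(-1) + 2·(2) = 4
  T: (0) + 2·(-2) + 2·(-1) = -6
So the dimensions are [M³ L⁴ T⁻⁶].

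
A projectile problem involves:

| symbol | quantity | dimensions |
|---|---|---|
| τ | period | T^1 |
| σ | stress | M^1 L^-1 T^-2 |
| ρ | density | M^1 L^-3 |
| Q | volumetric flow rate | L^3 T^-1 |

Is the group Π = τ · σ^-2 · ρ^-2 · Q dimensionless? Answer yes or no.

no

Sum the exponent of each base dimension across the product:
  M: [τ]_M − 2·[σ]_M − 2·[ρ]_M + [Q]_M = (0) − 2·(1) − 2·(1) + (0) = -4
  L: [τ]_L − 2·[σ]_L − 2·[ρ]_L + [Q]_L = (0) − 2·(-1) − 2·(-3) + (3) = 11
  T: [τ]_T − 2·[σ]_T − 2·[ρ]_T + [Q]_T = (1) − 2·(-2) − 2·(0) + (-1) = 4
Net dimensions [M⁻⁴ L¹¹ T⁴] ≠ [1] — not dimensionless.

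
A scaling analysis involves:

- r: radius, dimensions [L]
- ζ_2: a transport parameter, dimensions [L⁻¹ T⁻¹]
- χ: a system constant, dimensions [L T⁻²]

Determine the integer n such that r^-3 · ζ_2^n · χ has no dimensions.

-2

Balance the L exponent: (-1)·n from ζ_2, plus −3·(1) + (1) = -2 from the rest, must sum to zero.
−n − 2 = 0, so n = -2.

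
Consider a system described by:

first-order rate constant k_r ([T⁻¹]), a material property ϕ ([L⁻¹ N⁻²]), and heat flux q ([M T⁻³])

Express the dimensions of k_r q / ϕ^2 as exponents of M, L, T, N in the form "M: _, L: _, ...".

Collect each base-dimension exponent across the product:
  M: (0) − 2·(0) + (1) = 1
  L: (0) − 2·(-1) + (0) = 2
  T: (-1) − 2·(0) + (-3) = -4
  N: (0) − 2·(-2) + (0) = 4
So the dimensions are [M L² T⁻⁴ N⁴].

M: 1, L: 2, T: -4, N: 4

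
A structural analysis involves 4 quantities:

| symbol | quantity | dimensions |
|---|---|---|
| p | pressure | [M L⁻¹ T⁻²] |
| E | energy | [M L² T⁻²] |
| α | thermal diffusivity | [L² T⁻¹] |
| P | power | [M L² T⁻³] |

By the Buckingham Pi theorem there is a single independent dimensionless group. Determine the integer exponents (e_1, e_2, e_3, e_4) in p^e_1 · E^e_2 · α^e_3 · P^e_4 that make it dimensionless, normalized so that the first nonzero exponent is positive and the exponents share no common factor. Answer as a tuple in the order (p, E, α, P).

M: e_1·(1) + e_2·(1) + e_3·(0) + e_4·(1) = 0
L: e_1·(-1) + e_2·(2) + e_3·(2) + e_4·(2) = 0
T: e_1·(-2) + e_2·(-2) + e_3·(-1) + e_4·(-3) = 0
Solving this homogeneous linear system for the smallest-integer solution (first nonzero entry positive) gives (2, 1, 3, -3).

(2, 1, 3, -3)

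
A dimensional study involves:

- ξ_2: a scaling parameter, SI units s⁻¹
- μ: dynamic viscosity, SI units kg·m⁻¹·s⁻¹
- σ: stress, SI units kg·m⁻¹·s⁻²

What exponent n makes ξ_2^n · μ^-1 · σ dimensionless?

Balance the T exponent: (-1)·n from ξ_2, plus −(-1) + (-2) = -1 from the rest, must sum to zero.
−n − 1 = 0, so n = -1.

-1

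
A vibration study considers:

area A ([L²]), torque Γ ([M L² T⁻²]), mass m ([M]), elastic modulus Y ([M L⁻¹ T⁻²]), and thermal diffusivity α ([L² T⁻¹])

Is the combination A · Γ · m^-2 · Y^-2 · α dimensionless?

Sum the exponent of each base dimension across the product:
  M: [A]_M + [Γ]_M − 2·[m]_M − 2·[Y]_M + [α]_M = (0) + (1) − 2·(1) − 2·(1) + (0) = -3
  L: [A]_L + [Γ]_L − 2·[m]_L − 2·[Y]_L + [α]_L = (2) + (2) − 2·(0) − 2·(-1) + (2) = 8
  T: [A]_T + [Γ]_T − 2·[m]_T − 2·[Y]_T + [α]_T = (0) + (-2) − 2·(0) − 2·(-2) + (-1) = 1
Net dimensions [M⁻³ L⁸ T] ≠ [1] — not dimensionless.

no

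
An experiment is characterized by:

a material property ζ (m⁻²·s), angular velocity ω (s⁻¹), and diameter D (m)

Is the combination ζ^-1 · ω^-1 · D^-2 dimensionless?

yes

Sum the exponent of each base dimension across the product:
  L: −[ζ]_L − [ω]_L − 2·[D]_L = −(-2) − (0) − 2·(1) = 0
  T: −[ζ]_T − [ω]_T − 2·[D]_T = −(1) − (-1) − 2·(0) = 0
All base exponents vanish — dimensionless.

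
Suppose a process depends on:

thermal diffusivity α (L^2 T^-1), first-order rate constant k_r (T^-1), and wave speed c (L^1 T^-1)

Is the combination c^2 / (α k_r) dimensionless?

Sum the exponent of each base dimension across the product:
  L: −[α]_L − [k_r]_L + 2·[c]_L = −(2) − (0) + 2·(1) = 0
  T: −[α]_T − [k_r]_T + 2·[c]_T = −(-1) − (-1) + 2·(-1) = 0
All base exponents vanish — dimensionless.

yes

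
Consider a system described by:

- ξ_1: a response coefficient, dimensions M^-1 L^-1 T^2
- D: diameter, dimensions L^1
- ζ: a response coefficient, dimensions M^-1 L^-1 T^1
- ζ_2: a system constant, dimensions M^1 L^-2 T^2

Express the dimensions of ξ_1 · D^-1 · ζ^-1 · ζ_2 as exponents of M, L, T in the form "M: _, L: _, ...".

Collect each base-dimension exponent across the product:
  M: (-1) − (0) − (-1) + (1) = 1
  L: (-1) − (1) − (-1) + (-2) = -3
  T: (2) − (0) − (1) + (2) = 3
So the dimensions are [M L⁻³ T³].

M: 1, L: -3, T: 3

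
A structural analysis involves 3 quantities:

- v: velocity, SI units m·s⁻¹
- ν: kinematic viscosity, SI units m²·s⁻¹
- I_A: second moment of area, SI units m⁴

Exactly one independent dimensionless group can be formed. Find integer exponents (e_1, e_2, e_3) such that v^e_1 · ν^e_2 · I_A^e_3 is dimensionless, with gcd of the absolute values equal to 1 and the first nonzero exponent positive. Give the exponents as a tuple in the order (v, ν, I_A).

(4, -4, 1)

L: e_1·(1) + e_2·(2) + e_3·(4) = 0
T: e_1·(-1) + e_2·(-1) + e_3·(0) = 0
Solving this homogeneous linear system for the smallest-integer solution (first nonzero entry positive) gives (4, -4, 1).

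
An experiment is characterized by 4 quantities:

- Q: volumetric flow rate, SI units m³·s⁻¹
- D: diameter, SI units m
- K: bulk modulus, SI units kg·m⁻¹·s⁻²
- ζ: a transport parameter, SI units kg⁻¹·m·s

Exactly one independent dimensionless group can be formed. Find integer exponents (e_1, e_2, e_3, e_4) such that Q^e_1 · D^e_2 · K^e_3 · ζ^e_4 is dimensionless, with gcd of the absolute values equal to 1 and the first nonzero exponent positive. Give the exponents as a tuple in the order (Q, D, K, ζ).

(1, -3, -1, -1)

M: e_1·(0) + e_2·(0) + e_3·(1) + e_4·(-1) = 0
L: e_1·(3) + e_2·(1) + e_3·(-1) + e_4·(1) = 0
T: e_1·(-1) + e_2·(0) + e_3·(-2) + e_4·(1) = 0
Solving this homogeneous linear system for the smallest-integer solution (first nonzero entry positive) gives (1, -3, -1, -1).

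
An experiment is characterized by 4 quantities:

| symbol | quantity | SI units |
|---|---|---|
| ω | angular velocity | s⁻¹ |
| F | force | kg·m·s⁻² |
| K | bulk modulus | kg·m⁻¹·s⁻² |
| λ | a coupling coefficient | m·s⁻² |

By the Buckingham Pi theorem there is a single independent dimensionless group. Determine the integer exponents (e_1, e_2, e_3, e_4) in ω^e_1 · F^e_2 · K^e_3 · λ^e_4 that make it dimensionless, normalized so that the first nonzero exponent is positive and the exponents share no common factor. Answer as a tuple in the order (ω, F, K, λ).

M: e_1·(0) + e_2·(1) + e_3·(1) + e_4·(0) = 0
L: e_1·(0) + e_2·(1) + e_3·(-1) + e_4·(1) = 0
T: e_1·(-1) + e_2·(-2) + e_3·(-2) + e_4·(-2) = 0
Solving this homogeneous linear system for the smallest-integer solution (first nonzero entry positive) gives (4, 1, -1, -2).

(4, 1, -1, -2)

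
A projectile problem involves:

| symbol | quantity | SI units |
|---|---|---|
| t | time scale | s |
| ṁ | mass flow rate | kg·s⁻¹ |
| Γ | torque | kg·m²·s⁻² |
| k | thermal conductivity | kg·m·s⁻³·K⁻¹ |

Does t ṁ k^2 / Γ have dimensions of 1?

no

Sum the exponent of each base dimension across the product:
  M: [t]_M + [ṁ]_M − [Γ]_M + 2·[k]_M = (0) + (1) − (1) + 2·(1) = 2
  L: [t]_L + [ṁ]_L − [Γ]_L + 2·[k]_L = (0) + (0) − (2) + 2·(1) = 0
  T: [t]_T + [ṁ]_T − [Γ]_T + 2·[k]_T = (1) + (-1) − (-2) + 2·(-3) = -4
  Θ: [t]_Θ + [ṁ]_Θ − [Γ]_Θ + 2·[k]_Θ = (0) + (0) − (0) + 2·(-1) = -2
Net dimensions [M² T⁻⁴ Θ⁻²] ≠ [1] — not dimensionless.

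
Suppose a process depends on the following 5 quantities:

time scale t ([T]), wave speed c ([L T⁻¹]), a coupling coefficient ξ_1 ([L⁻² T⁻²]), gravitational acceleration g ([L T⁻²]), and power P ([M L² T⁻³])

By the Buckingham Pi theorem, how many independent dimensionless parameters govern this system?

2

There are 5 variables and 3 base dimensions (M, L, T).
The dimension matrix has rank 3.
Independent dimensionless groups: 5 − 3 = 2.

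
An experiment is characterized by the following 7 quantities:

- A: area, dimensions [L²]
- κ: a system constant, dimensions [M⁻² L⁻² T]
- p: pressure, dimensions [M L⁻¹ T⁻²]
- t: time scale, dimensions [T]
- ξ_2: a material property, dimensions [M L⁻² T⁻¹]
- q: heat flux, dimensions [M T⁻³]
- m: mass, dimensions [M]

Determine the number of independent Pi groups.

There are 7 variables and 3 base dimensions (M, L, T).
The dimension matrix has rank 3.
Independent dimensionless groups: 7 − 3 = 4.

4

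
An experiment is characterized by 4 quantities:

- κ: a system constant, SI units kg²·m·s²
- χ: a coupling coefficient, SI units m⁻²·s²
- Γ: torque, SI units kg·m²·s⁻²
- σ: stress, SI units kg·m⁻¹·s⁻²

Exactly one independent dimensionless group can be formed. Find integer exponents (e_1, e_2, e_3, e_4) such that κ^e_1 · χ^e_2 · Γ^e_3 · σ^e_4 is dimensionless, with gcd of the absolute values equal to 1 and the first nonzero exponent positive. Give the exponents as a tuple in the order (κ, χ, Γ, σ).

M: e_1·(2) + e_2·(0) + e_3·(1) + e_4·(1) = 0
L: e_1·(1) + e_2·(-2) + e_3·(2) + e_4·(-1) = 0
T: e_1·(2) + e_2·(2) + e_3·(-2) + e_4·(-2) = 0
Solving this homogeneous linear system for the smallest-integer solution (first nonzero entry positive) gives (1, -3, -3, 1).

(1, -3, -3, 1)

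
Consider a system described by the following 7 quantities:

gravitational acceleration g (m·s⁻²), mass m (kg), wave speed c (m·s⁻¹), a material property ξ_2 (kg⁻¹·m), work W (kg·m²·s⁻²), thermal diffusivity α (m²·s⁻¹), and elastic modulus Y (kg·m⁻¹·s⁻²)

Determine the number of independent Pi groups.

4

There are 7 variables and 3 base dimensions (M, L, T).
The dimension matrix has rank 3.
Independent dimensionless groups: 7 − 3 = 4.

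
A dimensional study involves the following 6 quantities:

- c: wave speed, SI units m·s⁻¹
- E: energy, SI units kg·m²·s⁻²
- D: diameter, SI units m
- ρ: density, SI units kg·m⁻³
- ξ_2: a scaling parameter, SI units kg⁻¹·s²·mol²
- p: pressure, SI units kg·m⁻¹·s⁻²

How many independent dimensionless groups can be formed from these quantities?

There are 6 variables and 4 base dimensions (M, L, T, N).
The dimension matrix has rank 4.
Independent dimensionless groups: 6 − 4 = 2.

2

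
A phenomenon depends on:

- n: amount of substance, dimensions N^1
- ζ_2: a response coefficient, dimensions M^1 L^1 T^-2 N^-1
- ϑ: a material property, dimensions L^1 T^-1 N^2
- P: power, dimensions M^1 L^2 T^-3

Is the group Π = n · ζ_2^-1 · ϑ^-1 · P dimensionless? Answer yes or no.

yes

Sum the exponent of each base dimension across the product:
  M: [n]_M − [ζ_2]_M − [ϑ]_M + [P]_M = (0) − (1) − (0) + (1) = 0
  L: [n]_L − [ζ_2]_L − [ϑ]_L + [P]_L = (0) − (1) − (1) + (2) = 0
  T: [n]_T − [ζ_2]_T − [ϑ]_T + [P]_T = (0) − (-2) − (-1) + (-3) = 0
  N: [n]_N − [ζ_2]_N − [ϑ]_N + [P]_N = (1) − (-1) − (2) + (0) = 0
All base exponents vanish — dimensionless.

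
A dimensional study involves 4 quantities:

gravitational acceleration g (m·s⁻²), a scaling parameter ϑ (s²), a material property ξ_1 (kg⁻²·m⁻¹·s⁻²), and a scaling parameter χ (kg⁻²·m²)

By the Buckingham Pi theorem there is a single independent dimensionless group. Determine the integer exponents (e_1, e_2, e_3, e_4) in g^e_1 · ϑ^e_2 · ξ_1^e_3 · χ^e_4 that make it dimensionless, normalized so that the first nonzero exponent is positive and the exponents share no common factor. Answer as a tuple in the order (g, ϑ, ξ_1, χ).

(3, 4, 1, -1)

M: e_1·(0) + e_2·(0) + e_3·(-2) + e_4·(-2) = 0
L: e_1·(1) + e_2·(0) + e_3·(-1) + e_4·(2) = 0
T: e_1·(-2) + e_2·(2) + e_3·(-2) + e_4·(0) = 0
Solving this homogeneous linear system for the smallest-integer solution (first nonzero entry positive) gives (3, 4, 1, -1).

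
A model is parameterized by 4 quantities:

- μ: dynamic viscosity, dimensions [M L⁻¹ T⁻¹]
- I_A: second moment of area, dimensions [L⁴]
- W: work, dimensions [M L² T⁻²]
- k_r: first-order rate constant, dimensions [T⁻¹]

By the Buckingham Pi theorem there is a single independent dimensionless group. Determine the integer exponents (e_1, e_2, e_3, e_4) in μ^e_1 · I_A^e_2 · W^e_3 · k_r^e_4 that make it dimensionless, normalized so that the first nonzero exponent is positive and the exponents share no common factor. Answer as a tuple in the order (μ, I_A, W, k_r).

(4, 3, -4, 4)

M: e_1·(1) + e_2·(0) + e_3·(1) + e_4·(0) = 0
L: e_1·(-1) + e_2·(4) + e_3·(2) + e_4·(0) = 0
T: e_1·(-1) + e_2·(0) + e_3·(-2) + e_4·(-1) = 0
Solving this homogeneous linear system for the smallest-integer solution (first nonzero entry positive) gives (4, 3, -4, 4).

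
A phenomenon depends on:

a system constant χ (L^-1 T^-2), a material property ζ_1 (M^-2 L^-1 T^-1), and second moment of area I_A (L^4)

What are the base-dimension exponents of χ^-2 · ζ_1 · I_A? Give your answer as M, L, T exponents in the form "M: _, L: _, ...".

Collect each base-dimension exponent across the product:
  M: −2·(0) + (-2) + (0) = -2
  L: −2·(-1) + (-1) + (4) = 5
  T: −2·(-2) + (-1) + (0) = 3
So the dimensions are [M⁻² L⁵ T³].

M: -2, L: 5, T: 3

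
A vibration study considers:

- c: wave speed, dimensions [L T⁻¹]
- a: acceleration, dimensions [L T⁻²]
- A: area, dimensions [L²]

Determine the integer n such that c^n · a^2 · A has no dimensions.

Balance the L exponent: (1)·n from c, plus 2·(1) + (2) = 4 from the rest, must sum to zero.
n + 4 = 0, so n = -4.

-4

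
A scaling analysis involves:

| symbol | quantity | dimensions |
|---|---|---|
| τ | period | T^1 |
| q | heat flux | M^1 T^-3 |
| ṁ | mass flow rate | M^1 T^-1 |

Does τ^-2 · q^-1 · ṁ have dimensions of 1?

Sum the exponent of each base dimension across the product:
  M: −2·[τ]_M − [q]_M + [ṁ]_M = −2·(0) − (1) + (1) = 0
  L: −2·[τ]_L − [q]_L + [ṁ]_L = −2·(0) − (0) + (0) = 0
  T: −2·[τ]_T − [q]_T + [ṁ]_T = −2·(1) − (-3) + (-1) = 0
  I: −2·[τ]_I − [q]_I + [ṁ]_I = −2·(0) − (0) + (0) = 0
All base exponents vanish — dimensionless.

yes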